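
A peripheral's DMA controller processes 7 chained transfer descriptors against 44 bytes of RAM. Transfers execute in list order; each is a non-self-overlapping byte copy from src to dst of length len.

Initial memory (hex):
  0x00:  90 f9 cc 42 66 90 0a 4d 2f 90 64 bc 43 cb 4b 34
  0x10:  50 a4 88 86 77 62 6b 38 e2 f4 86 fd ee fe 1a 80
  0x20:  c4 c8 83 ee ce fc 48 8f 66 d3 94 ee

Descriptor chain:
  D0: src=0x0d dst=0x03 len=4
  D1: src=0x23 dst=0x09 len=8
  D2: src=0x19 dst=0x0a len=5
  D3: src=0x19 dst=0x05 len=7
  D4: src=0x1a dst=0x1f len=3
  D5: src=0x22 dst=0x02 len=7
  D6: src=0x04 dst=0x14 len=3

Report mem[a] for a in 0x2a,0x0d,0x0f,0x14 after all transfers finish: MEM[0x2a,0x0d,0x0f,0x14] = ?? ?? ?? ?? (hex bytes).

  after D0: wrote 4B at 0x03 = cb4b3450
  after D1: wrote 8B at 0x09 = eecefc488f66d394
  after D2: wrote 5B at 0x0a = f486fdeefe
  after D3: wrote 7B at 0x05 = f486fdeefe1a80
  after D4: wrote 3B at 0x1f = 86fdee
  after D5: wrote 7B at 0x02 = 83eecefc488f66
  after D6: wrote 3B at 0x14 = cefc48
query mem[0x2a]=0x94, mem[0x0d]=0xee, mem[0x0f]=0xd3, mem[0x14]=0xce

MEM[0x2a,0x0d,0x0f,0x14] = 94 ee d3 ce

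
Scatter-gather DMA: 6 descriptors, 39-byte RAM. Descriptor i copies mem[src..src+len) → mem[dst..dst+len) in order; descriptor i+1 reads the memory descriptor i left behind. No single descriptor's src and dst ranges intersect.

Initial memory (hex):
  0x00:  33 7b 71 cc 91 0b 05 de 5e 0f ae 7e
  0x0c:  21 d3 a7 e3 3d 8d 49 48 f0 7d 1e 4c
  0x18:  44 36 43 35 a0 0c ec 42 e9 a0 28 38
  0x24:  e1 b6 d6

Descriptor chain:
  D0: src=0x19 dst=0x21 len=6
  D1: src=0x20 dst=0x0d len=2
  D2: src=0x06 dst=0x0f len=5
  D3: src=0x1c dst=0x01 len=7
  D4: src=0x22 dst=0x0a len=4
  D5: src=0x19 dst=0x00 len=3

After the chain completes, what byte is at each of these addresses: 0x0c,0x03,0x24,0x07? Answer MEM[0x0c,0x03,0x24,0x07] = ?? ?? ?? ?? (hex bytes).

#0 dst[0x21+6] := {0x36,0x43,0x35,0xa0,0x0c,0xec}
#1 dst[0x0d+2] := {0xe9,0x36}
#2 dst[0x0f+5] := {0x05,0xde,0x5e,0x0f,0xae}
#3 dst[0x01+7] := {0xa0,0x0c,0xec,0x42,0xe9,0x36,0x43}
#4 dst[0x0a+4] := {0x43,0x35,0xa0,0x0c}
#5 dst[0x00+3] := {0x36,0x43,0x35}
query mem[0x0c]=0xa0, mem[0x03]=0xec, mem[0x24]=0xa0, mem[0x07]=0x43

MEM[0x0c,0x03,0x24,0x07] = a0 ec a0 43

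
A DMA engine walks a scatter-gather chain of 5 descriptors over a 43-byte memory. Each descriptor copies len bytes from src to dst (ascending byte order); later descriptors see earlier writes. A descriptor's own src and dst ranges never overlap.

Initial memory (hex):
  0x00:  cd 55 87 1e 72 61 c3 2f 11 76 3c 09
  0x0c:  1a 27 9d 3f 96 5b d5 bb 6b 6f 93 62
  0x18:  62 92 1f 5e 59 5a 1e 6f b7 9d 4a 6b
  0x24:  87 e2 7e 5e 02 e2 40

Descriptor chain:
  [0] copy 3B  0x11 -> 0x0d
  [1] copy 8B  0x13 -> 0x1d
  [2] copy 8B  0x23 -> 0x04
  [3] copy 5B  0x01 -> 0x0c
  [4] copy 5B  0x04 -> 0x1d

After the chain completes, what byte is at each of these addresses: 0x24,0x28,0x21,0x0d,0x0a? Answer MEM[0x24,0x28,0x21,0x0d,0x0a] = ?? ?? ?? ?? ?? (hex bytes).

  after D0: wrote 3B at 0x0d = 5bd5bb
  after D1: wrote 8B at 0x1d = bb6b6f936262921f
  after D2: wrote 8B at 0x04 = 921fe27e5e02e240
  after D3: wrote 5B at 0x0c = 55871e921f
  after D4: wrote 5B at 0x1d = 921fe27e5e
query mem[0x24]=0x1f, mem[0x28]=0x02, mem[0x21]=0x5e, mem[0x0d]=0x87, mem[0x0a]=0xe2

MEM[0x24,0x28,0x21,0x0d,0x0a] = 1f 02 5e 87 e2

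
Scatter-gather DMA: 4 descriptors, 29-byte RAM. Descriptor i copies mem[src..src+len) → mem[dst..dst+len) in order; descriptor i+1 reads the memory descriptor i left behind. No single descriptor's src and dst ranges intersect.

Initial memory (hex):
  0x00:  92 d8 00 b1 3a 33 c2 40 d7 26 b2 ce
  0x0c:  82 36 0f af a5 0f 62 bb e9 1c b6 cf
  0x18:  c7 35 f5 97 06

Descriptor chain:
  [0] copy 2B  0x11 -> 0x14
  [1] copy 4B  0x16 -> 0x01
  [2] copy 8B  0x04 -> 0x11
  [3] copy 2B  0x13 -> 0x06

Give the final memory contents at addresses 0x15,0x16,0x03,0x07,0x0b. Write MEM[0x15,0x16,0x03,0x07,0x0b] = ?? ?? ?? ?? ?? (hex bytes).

MEM[0x15,0x16,0x03,0x07,0x0b] = d7 26 c7 40 ce

D0: mem[0x14..0x15] <- [0f 62]
D1: mem[0x01..0x04] <- [b6 cf c7 35]
D2: mem[0x11..0x18] <- [35 33 c2 40 d7 26 b2 ce]
D3: mem[0x06..0x07] <- [c2 40]
query mem[0x15]=0xd7, mem[0x16]=0x26, mem[0x03]=0xc7, mem[0x07]=0x40, mem[0x0b]=0xce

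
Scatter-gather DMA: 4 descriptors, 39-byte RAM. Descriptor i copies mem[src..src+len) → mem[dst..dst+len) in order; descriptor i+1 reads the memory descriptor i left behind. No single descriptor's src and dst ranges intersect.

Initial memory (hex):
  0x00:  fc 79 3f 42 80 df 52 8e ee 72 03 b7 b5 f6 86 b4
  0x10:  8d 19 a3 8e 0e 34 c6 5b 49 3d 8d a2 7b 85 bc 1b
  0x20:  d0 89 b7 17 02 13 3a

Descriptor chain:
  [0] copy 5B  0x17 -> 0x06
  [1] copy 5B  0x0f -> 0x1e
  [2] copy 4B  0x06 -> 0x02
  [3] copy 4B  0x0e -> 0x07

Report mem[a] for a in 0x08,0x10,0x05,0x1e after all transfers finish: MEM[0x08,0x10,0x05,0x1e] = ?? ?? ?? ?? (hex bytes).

MEM[0x08,0x10,0x05,0x1e] = b4 8d 8d b4

#0 dst[0x06+5] := {0x5b,0x49,0x3d,0x8d,0xa2}
#1 dst[0x1e+5] := {0xb4,0x8d,0x19,0xa3,0x8e}
#2 dst[0x02+4] := {0x5b,0x49,0x3d,0x8d}
#3 dst[0x07+4] := {0x86,0xb4,0x8d,0x19}
query mem[0x08]=0xb4, mem[0x10]=0x8d, mem[0x05]=0x8d, mem[0x1e]=0xb4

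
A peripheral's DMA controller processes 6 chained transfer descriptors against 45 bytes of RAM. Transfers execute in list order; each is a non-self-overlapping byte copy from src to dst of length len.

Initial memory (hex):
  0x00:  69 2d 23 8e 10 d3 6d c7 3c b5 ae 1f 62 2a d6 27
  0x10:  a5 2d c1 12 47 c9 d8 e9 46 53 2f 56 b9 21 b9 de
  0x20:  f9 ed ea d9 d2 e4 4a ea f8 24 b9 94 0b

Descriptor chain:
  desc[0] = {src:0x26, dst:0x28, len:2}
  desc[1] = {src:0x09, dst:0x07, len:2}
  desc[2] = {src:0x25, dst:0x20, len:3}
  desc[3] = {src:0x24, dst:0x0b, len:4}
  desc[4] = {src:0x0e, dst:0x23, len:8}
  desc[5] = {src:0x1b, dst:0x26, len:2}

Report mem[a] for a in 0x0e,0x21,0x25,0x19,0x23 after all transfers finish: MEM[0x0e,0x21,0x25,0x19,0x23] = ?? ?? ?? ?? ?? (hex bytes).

[0] 0x26->0x28 len=2 : 4a ea
[1] 0x09->0x07 len=2 : b5 ae
[2] 0x25->0x20 len=3 : e4 4a ea
[3] 0x24->0x0b len=4 : d2 e4 4a ea
[4] 0x0e->0x23 len=8 : ea 27 a5 2d c1 12 47 c9
[5] 0x1b->0x26 len=2 : 56 b9
query mem[0x0e]=0xea, mem[0x21]=0x4a, mem[0x25]=0xa5, mem[0x19]=0x53, mem[0x23]=0xea

MEM[0x0e,0x21,0x25,0x19,0x23] = ea 4a a5 53 ea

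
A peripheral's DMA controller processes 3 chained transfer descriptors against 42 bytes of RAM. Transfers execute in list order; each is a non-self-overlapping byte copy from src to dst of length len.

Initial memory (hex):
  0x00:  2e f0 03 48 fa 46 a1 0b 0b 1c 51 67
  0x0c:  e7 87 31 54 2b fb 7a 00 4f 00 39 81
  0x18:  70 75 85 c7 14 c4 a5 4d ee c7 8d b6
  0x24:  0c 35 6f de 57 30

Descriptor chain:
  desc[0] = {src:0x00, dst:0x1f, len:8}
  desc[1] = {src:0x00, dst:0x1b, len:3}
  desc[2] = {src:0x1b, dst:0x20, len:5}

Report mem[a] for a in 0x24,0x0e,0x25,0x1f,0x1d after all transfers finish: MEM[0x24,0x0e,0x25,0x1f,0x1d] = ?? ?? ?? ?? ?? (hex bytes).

MEM[0x24,0x0e,0x25,0x1f,0x1d] = 2e 31 a1 2e 03

#0 dst[0x1f+8] := {0x2e,0xf0,0x03,0x48,0xfa,0x46,0xa1,0x0b}
#1 dst[0x1b+3] := {0x2e,0xf0,0x03}
#2 dst[0x20+5] := {0x2e,0xf0,0x03,0xa5,0x2e}
query mem[0x24]=0x2e, mem[0x0e]=0x31, mem[0x25]=0xa1, mem[0x1f]=0x2e, mem[0x1d]=0x03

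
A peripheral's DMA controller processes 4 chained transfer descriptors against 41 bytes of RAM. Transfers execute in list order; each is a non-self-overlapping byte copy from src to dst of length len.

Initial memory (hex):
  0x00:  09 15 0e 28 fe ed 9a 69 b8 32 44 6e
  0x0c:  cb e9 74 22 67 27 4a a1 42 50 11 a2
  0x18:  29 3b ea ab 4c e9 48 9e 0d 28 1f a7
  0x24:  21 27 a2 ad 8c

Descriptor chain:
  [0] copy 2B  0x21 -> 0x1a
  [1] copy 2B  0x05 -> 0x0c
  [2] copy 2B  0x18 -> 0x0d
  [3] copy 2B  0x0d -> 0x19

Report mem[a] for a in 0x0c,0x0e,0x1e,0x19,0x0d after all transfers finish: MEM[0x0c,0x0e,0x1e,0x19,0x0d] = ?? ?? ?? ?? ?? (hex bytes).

#0 dst[0x1a+2] := {0x28,0x1f}
#1 dst[0x0c+2] := {0xed,0x9a}
#2 dst[0x0d+2] := {0x29,0x3b}
#3 dst[0x19+2] := {0x29,0x3b}
query mem[0x0c]=0xed, mem[0x0e]=0x3b, mem[0x1e]=0x48, mem[0x19]=0x29, mem[0x0d]=0x29

MEM[0x0c,0x0e,0x1e,0x19,0x0d] = ed 3b 48 29 29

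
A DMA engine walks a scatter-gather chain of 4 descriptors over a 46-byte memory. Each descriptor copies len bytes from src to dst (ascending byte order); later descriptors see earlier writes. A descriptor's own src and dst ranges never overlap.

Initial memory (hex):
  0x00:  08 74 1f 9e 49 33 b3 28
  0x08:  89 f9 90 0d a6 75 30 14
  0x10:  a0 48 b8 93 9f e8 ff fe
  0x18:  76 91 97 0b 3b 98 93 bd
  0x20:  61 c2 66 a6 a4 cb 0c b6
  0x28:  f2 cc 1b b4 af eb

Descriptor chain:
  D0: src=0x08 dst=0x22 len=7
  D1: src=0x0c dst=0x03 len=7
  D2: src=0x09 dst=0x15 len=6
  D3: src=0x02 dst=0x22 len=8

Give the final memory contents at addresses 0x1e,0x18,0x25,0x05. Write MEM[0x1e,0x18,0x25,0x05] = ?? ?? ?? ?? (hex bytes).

MEM[0x1e,0x18,0x25,0x05] = 93 a6 30 30

[0] 0x08->0x22 len=7 : 89 f9 90 0d a6 75 30
[1] 0x0c->0x03 len=7 : a6 75 30 14 a0 48 b8
[2] 0x09->0x15 len=6 : b8 90 0d a6 75 30
[3] 0x02->0x22 len=8 : 1f a6 75 30 14 a0 48 b8
query mem[0x1e]=0x93, mem[0x18]=0xa6, mem[0x25]=0x30, mem[0x05]=0x30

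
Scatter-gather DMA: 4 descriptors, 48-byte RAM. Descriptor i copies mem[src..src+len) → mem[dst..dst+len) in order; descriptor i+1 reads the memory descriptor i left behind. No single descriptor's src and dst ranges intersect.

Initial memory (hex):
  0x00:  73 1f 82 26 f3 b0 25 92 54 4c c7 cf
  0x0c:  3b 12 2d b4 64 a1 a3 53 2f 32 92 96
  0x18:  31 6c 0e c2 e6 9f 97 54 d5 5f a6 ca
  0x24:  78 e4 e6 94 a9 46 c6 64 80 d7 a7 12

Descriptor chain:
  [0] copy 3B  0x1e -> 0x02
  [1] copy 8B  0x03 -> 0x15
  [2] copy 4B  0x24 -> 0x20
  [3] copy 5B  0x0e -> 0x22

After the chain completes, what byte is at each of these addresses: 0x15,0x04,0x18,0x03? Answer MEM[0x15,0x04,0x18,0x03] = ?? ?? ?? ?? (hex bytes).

MEM[0x15,0x04,0x18,0x03] = 54 d5 25 54

  after D0: wrote 3B at 0x02 = 9754d5
  after D1: wrote 8B at 0x15 = 54d5b02592544cc7
  after D2: wrote 4B at 0x20 = 78e4e694
  after D3: wrote 5B at 0x22 = 2db464a1a3
query mem[0x15]=0x54, mem[0x04]=0xd5, mem[0x18]=0x25, mem[0x03]=0x54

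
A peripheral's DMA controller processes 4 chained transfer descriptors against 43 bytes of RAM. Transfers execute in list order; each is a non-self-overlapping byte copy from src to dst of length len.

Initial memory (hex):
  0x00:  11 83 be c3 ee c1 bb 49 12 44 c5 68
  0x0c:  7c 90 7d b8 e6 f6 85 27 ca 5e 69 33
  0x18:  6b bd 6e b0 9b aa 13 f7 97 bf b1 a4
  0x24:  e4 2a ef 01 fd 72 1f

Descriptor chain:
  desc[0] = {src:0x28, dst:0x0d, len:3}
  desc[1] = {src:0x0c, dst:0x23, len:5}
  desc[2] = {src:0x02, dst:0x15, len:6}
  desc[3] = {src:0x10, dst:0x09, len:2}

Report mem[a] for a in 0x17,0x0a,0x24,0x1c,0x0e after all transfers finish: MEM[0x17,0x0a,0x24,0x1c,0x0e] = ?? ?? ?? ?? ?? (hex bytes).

[0] 0x28->0x0d len=3 : fd 72 1f
[1] 0x0c->0x23 len=5 : 7c fd 72 1f e6
[2] 0x02->0x15 len=6 : be c3 ee c1 bb 49
[3] 0x10->0x09 len=2 : e6 f6
query mem[0x17]=0xee, mem[0x0a]=0xf6, mem[0x24]=0xfd, mem[0x1c]=0x9b, mem[0x0e]=0x72

MEM[0x17,0x0a,0x24,0x1c,0x0e] = ee f6 fd 9b 72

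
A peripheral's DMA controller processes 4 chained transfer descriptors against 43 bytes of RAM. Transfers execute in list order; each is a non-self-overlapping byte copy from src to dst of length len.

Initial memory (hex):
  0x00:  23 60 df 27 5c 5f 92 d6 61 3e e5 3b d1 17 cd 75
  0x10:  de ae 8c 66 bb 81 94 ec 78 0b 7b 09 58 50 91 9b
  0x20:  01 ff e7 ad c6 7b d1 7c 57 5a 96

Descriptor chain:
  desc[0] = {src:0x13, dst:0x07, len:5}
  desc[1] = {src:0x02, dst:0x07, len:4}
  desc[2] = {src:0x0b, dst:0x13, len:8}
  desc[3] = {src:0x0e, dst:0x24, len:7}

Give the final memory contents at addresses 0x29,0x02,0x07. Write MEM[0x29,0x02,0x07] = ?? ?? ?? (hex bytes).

MEM[0x29,0x02,0x07] = ec df df

D0: mem[0x07..0x0b] <- [66 bb 81 94 ec]
D1: mem[0x07..0x0a] <- [df 27 5c 5f]
D2: mem[0x13..0x1a] <- [ec d1 17 cd 75 de ae 8c]
D3: mem[0x24..0x2a] <- [cd 75 de ae 8c ec d1]
query mem[0x29]=0xec, mem[0x02]=0xdf, mem[0x07]=0xdf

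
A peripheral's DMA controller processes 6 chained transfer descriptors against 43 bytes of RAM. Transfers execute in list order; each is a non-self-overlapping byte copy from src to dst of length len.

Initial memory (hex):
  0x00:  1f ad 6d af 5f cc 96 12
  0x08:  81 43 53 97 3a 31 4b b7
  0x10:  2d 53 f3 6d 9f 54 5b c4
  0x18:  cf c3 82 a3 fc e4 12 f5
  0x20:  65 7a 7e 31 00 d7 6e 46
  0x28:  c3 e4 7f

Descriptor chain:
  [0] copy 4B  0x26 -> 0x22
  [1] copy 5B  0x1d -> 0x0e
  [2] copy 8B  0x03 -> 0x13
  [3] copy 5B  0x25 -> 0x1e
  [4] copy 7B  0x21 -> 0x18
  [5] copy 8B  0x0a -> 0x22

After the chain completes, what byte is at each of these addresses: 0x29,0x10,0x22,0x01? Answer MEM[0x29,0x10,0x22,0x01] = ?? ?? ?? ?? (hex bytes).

MEM[0x29,0x10,0x22,0x01] = 65 f5 53 ad

  after D0: wrote 4B at 0x22 = 6e46c3e4
  after D1: wrote 5B at 0x0e = e412f5657a
  after D2: wrote 8B at 0x13 = af5fcc9612814353
  after D3: wrote 5B at 0x1e = e46e46c3e4
  after D4: wrote 7B at 0x18 = c3e446c3e46e46
  after D5: wrote 8B at 0x22 = 53973a31e412f565
query mem[0x29]=0x65, mem[0x10]=0xf5, mem[0x22]=0x53, mem[0x01]=0xad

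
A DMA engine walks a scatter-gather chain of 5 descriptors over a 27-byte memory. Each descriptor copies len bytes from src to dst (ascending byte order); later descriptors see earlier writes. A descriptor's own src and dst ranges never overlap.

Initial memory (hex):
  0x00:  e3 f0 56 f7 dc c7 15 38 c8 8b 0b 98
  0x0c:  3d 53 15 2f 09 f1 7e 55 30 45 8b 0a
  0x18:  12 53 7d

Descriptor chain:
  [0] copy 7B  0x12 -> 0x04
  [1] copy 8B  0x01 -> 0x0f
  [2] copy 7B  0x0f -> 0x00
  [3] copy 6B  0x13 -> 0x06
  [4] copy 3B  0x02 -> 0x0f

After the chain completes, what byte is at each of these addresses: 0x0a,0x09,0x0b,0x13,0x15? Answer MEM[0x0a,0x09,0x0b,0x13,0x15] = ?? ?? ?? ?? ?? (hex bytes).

[0] 0x12->0x04 len=7 : 7e 55 30 45 8b 0a 12
[1] 0x01->0x0f len=8 : f0 56 f7 7e 55 30 45 8b
[2] 0x0f->0x00 len=7 : f0 56 f7 7e 55 30 45
[3] 0x13->0x06 len=6 : 55 30 45 8b 0a 12
[4] 0x02->0x0f len=3 : f7 7e 55
query mem[0x0a]=0x0a, mem[0x09]=0x8b, mem[0x0b]=0x12, mem[0x13]=0x55, mem[0x15]=0x45

MEM[0x0a,0x09,0x0b,0x13,0x15] = 0a 8b 12 55 45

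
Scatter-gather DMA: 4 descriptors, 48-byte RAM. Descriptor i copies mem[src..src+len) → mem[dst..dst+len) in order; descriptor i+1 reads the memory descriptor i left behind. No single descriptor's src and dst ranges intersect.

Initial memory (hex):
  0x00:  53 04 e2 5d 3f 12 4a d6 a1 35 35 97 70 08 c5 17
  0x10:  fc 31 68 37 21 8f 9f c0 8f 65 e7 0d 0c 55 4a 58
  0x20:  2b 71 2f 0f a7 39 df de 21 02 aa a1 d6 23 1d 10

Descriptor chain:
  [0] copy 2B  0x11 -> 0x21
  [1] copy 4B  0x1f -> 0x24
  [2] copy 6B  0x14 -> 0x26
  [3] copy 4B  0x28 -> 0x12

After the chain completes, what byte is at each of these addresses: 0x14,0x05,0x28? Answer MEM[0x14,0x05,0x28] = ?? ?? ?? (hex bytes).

MEM[0x14,0x05,0x28] = 8f 12 9f

  after D0: wrote 2B at 0x21 = 3168
  after D1: wrote 4B at 0x24 = 582b3168
  after D2: wrote 6B at 0x26 = 218f9fc08f65
  after D3: wrote 4B at 0x12 = 9fc08f65
query mem[0x14]=0x8f, mem[0x05]=0x12, mem[0x28]=0x9f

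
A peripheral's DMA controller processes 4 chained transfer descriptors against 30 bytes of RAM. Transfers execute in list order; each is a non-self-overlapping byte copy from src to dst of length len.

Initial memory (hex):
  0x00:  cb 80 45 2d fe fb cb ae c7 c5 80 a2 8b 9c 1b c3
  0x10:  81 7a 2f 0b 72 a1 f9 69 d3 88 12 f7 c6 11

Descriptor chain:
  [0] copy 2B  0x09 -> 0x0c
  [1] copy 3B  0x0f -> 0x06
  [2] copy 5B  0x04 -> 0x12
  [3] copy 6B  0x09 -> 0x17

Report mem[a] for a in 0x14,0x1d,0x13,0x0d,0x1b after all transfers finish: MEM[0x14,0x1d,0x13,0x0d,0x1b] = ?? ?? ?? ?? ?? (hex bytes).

D0: mem[0x0c..0x0d] <- [c5 80]
D1: mem[0x06..0x08] <- [c3 81 7a]
D2: mem[0x12..0x16] <- [fe fb c3 81 7a]
D3: mem[0x17..0x1c] <- [c5 80 a2 c5 80 1b]
query mem[0x14]=0xc3, mem[0x1d]=0x11, mem[0x13]=0xfb, mem[0x0d]=0x80, mem[0x1b]=0x80

MEM[0x14,0x1d,0x13,0x0d,0x1b] = c3 11 fb 80 80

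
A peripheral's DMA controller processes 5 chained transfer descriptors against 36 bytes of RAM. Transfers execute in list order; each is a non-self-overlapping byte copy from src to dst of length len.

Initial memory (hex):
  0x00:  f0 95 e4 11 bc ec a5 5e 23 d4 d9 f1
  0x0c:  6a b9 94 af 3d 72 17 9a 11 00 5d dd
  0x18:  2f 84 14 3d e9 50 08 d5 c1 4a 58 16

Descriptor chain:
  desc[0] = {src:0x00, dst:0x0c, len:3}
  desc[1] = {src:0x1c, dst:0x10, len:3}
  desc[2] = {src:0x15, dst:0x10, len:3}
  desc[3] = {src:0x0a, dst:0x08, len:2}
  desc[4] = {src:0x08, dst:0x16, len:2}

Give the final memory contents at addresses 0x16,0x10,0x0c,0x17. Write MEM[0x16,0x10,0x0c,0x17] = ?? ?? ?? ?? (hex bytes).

[0] 0x00->0x0c len=3 : f0 95 e4
[1] 0x1c->0x10 len=3 : e9 50 08
[2] 0x15->0x10 len=3 : 00 5d dd
[3] 0x0a->0x08 len=2 : d9 f1
[4] 0x08->0x16 len=2 : d9 f1
query mem[0x16]=0xd9, mem[0x10]=0x00, mem[0x0c]=0xf0, mem[0x17]=0xf1

MEM[0x16,0x10,0x0c,0x17] = d9 00 f0 f1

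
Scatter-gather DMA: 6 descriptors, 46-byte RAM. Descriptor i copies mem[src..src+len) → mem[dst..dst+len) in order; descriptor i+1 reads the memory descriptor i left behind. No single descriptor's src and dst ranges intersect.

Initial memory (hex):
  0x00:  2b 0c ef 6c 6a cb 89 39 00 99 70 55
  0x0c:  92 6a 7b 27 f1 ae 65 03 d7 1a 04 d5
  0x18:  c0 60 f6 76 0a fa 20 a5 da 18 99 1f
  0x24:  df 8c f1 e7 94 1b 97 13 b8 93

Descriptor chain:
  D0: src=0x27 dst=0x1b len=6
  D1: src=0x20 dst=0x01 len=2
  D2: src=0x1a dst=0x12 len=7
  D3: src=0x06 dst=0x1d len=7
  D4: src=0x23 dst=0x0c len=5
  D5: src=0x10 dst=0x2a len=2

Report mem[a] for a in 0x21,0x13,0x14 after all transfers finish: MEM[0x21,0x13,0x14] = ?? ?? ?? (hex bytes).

MEM[0x21,0x13,0x14] = 70 e7 94

#0 dst[0x1b+6] := {0xe7,0x94,0x1b,0x97,0x13,0xb8}
#1 dst[0x01+2] := {0xb8,0x18}
#2 dst[0x12+7] := {0xf6,0xe7,0x94,0x1b,0x97,0x13,0xb8}
#3 dst[0x1d+7] := {0x89,0x39,0x00,0x99,0x70,0x55,0x92}
#4 dst[0x0c+5] := {0x92,0xdf,0x8c,0xf1,0xe7}
#5 dst[0x2a+2] := {0xe7,0xae}
query mem[0x21]=0x70, mem[0x13]=0xe7, mem[0x14]=0x94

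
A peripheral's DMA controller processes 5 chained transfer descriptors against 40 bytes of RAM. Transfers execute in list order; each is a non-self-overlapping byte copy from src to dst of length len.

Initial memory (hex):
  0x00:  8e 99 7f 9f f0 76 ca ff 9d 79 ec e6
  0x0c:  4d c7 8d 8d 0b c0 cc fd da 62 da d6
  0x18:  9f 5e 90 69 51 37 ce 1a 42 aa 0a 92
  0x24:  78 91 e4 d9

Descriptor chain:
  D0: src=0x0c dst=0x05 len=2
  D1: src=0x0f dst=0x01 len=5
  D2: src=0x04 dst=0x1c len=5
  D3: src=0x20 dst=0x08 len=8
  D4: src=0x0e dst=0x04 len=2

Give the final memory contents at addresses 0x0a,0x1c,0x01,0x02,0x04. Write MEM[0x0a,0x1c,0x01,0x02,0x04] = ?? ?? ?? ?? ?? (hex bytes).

MEM[0x0a,0x1c,0x01,0x02,0x04] = 0a cc 8d 0b e4

D0: mem[0x05..0x06] <- [4d c7]
D1: mem[0x01..0x05] <- [8d 0b c0 cc fd]
D2: mem[0x1c..0x20] <- [cc fd c7 ff 9d]
D3: mem[0x08..0x0f] <- [9d aa 0a 92 78 91 e4 d9]
D4: mem[0x04..0x05] <- [e4 d9]
query mem[0x0a]=0x0a, mem[0x1c]=0xcc, mem[0x01]=0x8d, mem[0x02]=0x0b, mem[0x04]=0xe4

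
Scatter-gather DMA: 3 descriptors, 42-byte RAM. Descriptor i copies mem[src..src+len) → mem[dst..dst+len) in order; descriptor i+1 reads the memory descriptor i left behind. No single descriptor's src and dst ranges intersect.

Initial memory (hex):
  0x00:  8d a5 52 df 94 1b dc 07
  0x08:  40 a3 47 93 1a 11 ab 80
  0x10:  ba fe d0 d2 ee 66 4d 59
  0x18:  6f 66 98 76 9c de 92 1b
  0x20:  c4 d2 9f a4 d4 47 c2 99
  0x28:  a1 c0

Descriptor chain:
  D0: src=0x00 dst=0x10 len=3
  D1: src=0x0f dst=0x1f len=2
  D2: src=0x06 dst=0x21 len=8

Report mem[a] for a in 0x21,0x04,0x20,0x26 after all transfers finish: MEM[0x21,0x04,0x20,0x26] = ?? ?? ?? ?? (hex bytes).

  after D0: wrote 3B at 0x10 = 8da552
  after D1: wrote 2B at 0x1f = 808d
  after D2: wrote 8B at 0x21 = dc0740a347931a11
query mem[0x21]=0xdc, mem[0x04]=0x94, mem[0x20]=0x8d, mem[0x26]=0x93

MEM[0x21,0x04,0x20,0x26] = dc 94 8d 93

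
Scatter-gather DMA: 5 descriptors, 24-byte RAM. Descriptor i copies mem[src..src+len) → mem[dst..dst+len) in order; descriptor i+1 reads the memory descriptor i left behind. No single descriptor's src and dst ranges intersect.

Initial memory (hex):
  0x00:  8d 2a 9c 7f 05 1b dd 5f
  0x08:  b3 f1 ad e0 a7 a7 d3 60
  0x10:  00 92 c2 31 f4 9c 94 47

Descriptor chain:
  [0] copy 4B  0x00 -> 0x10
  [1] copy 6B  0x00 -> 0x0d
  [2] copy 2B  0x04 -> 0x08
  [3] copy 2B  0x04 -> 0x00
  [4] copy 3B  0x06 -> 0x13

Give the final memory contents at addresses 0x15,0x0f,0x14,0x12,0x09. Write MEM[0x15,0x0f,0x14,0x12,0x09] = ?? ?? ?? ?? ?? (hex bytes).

MEM[0x15,0x0f,0x14,0x12,0x09] = 05 9c 5f 1b 1b

#0 dst[0x10+4] := {0x8d,0x2a,0x9c,0x7f}
#1 dst[0x0d+6] := {0x8d,0x2a,0x9c,0x7f,0x05,0x1b}
#2 dst[0x08+2] := {0x05,0x1b}
#3 dst[0x00+2] := {0x05,0x1b}
#4 dst[0x13+3] := {0xdd,0x5f,0x05}
query mem[0x15]=0x05, mem[0x0f]=0x9c, mem[0x14]=0x5f, mem[0x12]=0x1b, mem[0x09]=0x1b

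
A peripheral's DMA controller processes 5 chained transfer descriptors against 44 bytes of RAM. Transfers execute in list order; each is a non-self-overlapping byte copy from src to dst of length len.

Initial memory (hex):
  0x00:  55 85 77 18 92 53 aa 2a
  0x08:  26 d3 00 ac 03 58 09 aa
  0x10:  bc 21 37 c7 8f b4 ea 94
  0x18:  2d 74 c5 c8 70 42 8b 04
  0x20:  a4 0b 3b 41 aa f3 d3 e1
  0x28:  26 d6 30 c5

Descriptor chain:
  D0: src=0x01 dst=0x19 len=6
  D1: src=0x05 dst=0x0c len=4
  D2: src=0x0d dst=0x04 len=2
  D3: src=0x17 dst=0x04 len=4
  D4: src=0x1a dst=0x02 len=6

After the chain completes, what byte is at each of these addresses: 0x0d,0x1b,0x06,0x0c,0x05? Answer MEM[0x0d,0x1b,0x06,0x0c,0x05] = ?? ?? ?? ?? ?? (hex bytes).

MEM[0x0d,0x1b,0x06,0x0c,0x05] = aa 18 aa 53 53

  after D0: wrote 6B at 0x19 = 8577189253aa
  after D1: wrote 4B at 0x0c = 53aa2a26
  after D2: wrote 2B at 0x04 = aa2a
  after D3: wrote 4B at 0x04 = 942d8577
  after D4: wrote 6B at 0x02 = 77189253aa04
query mem[0x0d]=0xaa, mem[0x1b]=0x18, mem[0x06]=0xaa, mem[0x0c]=0x53, mem[0x05]=0x53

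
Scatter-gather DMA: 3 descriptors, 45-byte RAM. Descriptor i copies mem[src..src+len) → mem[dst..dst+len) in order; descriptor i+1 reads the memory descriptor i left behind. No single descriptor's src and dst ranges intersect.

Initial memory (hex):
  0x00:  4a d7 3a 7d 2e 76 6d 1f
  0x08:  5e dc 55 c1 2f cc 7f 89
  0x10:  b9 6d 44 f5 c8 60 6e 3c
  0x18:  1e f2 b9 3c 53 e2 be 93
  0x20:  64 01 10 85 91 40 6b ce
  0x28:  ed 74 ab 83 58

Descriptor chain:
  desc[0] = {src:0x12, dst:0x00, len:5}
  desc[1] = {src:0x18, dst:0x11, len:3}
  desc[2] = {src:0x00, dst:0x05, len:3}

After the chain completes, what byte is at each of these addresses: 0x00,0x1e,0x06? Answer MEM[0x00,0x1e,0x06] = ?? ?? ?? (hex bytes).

MEM[0x00,0x1e,0x06] = 44 be f5

  after D0: wrote 5B at 0x00 = 44f5c8606e
  after D1: wrote 3B at 0x11 = 1ef2b9
  after D2: wrote 3B at 0x05 = 44f5c8
query mem[0x00]=0x44, mem[0x1e]=0xbe, mem[0x06]=0xf5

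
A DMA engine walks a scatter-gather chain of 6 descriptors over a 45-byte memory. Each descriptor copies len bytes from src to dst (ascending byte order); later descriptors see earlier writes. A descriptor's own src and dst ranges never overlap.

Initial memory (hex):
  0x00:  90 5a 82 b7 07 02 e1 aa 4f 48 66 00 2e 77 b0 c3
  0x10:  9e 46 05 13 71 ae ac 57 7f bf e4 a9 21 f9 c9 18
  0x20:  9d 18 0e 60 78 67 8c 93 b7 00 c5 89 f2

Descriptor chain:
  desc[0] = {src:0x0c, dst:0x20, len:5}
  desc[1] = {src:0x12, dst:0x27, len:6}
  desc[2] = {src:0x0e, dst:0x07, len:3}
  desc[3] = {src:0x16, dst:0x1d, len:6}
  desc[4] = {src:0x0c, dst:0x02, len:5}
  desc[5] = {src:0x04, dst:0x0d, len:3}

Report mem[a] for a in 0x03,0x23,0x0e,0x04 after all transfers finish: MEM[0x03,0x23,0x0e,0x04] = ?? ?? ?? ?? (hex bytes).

  after D0: wrote 5B at 0x20 = 2e77b0c39e
  after D1: wrote 6B at 0x27 = 051371aeac57
  after D2: wrote 3B at 0x07 = b0c39e
  after D3: wrote 6B at 0x1d = ac577fbfe4a9
  after D4: wrote 5B at 0x02 = 2e77b0c39e
  after D5: wrote 3B at 0x0d = b0c39e
query mem[0x03]=0x77, mem[0x23]=0xc3, mem[0x0e]=0xc3, mem[0x04]=0xb0

MEM[0x03,0x23,0x0e,0x04] = 77 c3 c3 b0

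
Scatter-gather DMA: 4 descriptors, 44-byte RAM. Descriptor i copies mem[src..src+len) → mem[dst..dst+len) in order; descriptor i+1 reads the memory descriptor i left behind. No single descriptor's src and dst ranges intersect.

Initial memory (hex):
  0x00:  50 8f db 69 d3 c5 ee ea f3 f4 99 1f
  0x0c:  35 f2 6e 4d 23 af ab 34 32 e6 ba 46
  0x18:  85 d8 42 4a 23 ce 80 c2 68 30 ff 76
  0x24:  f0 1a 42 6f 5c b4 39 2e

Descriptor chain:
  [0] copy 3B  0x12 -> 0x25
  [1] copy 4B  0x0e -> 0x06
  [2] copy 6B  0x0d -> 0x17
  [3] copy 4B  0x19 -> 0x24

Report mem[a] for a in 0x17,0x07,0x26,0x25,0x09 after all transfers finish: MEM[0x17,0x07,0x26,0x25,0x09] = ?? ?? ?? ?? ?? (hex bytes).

[0] 0x12->0x25 len=3 : ab 34 32
[1] 0x0e->0x06 len=4 : 6e 4d 23 af
[2] 0x0d->0x17 len=6 : f2 6e 4d 23 af ab
[3] 0x19->0x24 len=4 : 4d 23 af ab
query mem[0x17]=0xf2, mem[0x07]=0x4d, mem[0x26]=0xaf, mem[0x25]=0x23, mem[0x09]=0xaf

MEM[0x17,0x07,0x26,0x25,0x09] = f2 4d af 23 af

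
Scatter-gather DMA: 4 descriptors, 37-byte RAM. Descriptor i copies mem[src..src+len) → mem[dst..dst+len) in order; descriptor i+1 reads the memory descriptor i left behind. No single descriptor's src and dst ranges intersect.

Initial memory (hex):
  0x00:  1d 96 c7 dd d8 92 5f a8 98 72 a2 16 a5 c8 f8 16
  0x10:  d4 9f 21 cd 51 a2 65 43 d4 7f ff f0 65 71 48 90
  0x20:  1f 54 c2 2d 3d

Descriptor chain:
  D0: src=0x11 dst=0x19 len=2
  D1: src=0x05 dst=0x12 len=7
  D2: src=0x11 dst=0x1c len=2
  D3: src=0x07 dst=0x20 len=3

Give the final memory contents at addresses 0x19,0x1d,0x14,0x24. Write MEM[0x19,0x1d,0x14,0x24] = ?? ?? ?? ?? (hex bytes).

MEM[0x19,0x1d,0x14,0x24] = 9f 92 a8 3d

  after D0: wrote 2B at 0x19 = 9f21
  after D1: wrote 7B at 0x12 = 925fa89872a216
  after D2: wrote 2B at 0x1c = 9f92
  after D3: wrote 3B at 0x20 = a89872
query mem[0x19]=0x9f, mem[0x1d]=0x92, mem[0x14]=0xa8, mem[0x24]=0x3d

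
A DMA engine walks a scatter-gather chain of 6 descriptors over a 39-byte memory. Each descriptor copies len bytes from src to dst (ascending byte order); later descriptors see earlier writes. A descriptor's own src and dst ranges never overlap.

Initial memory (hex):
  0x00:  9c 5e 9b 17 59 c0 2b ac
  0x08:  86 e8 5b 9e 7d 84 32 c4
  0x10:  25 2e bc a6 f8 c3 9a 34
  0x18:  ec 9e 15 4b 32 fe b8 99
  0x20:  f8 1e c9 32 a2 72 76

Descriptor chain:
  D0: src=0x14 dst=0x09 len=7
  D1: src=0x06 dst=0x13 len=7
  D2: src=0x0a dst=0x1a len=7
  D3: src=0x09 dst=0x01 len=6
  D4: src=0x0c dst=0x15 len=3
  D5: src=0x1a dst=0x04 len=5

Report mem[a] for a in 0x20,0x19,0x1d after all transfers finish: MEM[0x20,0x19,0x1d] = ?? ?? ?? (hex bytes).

#0 dst[0x09+7] := {0xf8,0xc3,0x9a,0x34,0xec,0x9e,0x15}
#1 dst[0x13+7] := {0x2b,0xac,0x86,0xf8,0xc3,0x9a,0x34}
#2 dst[0x1a+7] := {0xc3,0x9a,0x34,0xec,0x9e,0x15,0x25}
#3 dst[0x01+6] := {0xf8,0xc3,0x9a,0x34,0xec,0x9e}
#4 dst[0x15+3] := {0x34,0xec,0x9e}
#5 dst[0x04+5] := {0xc3,0x9a,0x34,0xec,0x9e}
query mem[0x20]=0x25, mem[0x19]=0x34, mem[0x1d]=0xec

MEM[0x20,0x19,0x1d] = 25 34 ec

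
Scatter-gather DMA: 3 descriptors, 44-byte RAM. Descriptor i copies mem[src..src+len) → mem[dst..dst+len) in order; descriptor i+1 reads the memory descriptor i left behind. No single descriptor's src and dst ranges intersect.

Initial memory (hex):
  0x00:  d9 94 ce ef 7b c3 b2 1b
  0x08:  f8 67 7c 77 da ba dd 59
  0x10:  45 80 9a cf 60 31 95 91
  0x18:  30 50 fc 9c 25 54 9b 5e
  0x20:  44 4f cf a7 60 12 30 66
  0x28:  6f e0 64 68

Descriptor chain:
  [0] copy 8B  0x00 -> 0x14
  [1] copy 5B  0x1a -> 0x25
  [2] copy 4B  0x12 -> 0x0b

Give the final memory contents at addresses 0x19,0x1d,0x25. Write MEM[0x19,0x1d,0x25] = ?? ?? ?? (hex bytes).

MEM[0x19,0x1d,0x25] = c3 54 b2

  after D0: wrote 8B at 0x14 = d994ceef7bc3b21b
  after D1: wrote 5B at 0x25 = b21b25549b
  after D2: wrote 4B at 0x0b = 9acfd994
query mem[0x19]=0xc3, mem[0x1d]=0x54, mem[0x25]=0xb2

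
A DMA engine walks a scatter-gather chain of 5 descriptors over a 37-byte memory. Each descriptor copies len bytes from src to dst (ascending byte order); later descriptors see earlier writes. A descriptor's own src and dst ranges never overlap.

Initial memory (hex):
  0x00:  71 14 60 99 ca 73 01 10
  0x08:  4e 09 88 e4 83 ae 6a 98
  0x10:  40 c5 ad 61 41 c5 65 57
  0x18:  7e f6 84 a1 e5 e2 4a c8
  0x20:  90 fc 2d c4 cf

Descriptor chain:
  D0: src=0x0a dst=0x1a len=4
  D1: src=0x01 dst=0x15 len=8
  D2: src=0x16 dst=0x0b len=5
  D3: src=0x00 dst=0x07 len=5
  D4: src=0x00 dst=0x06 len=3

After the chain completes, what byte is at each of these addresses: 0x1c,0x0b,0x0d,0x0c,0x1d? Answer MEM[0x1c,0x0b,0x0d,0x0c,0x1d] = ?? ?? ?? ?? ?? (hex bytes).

  after D0: wrote 4B at 0x1a = 88e483ae
  after D1: wrote 8B at 0x15 = 146099ca7301104e
  after D2: wrote 5B at 0x0b = 6099ca7301
  after D3: wrote 5B at 0x07 = 71146099ca
  after D4: wrote 3B at 0x06 = 711460
query mem[0x1c]=0x4e, mem[0x0b]=0xca, mem[0x0d]=0xca, mem[0x0c]=0x99, mem[0x1d]=0xae

MEM[0x1c,0x0b,0x0d,0x0c,0x1d] = 4e ca ca 99 ae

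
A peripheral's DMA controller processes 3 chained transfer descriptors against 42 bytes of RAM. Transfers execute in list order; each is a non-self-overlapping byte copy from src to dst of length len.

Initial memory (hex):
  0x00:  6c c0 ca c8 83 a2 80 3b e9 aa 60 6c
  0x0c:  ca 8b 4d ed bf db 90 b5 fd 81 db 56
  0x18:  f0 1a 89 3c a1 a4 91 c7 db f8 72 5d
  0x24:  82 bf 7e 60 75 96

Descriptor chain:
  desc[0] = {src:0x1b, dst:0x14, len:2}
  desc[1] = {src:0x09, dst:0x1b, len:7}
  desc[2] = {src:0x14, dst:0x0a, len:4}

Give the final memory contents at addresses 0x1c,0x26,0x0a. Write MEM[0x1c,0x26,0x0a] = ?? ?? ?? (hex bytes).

MEM[0x1c,0x26,0x0a] = 60 7e 3c

#0 dst[0x14+2] := {0x3c,0xa1}
#1 dst[0x1b+7] := {0xaa,0x60,0x6c,0xca,0x8b,0x4d,0xed}
#2 dst[0x0a+4] := {0x3c,0xa1,0xdb,0x56}
query mem[0x1c]=0x60, mem[0x26]=0x7e, mem[0x0a]=0x3c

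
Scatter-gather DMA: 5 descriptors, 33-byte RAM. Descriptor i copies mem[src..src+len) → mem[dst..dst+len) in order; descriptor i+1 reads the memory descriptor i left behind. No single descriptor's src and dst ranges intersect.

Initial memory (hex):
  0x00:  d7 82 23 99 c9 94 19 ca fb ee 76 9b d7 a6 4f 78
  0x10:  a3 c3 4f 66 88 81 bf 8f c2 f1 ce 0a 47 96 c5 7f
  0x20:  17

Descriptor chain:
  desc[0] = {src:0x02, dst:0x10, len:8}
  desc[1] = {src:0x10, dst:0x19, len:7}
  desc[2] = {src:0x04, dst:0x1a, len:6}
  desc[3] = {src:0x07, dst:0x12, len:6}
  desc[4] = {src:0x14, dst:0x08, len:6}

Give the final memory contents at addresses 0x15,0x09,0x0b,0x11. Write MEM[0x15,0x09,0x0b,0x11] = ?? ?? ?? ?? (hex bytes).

#0 dst[0x10+8] := {0x23,0x99,0xc9,0x94,0x19,0xca,0xfb,0xee}
#1 dst[0x19+7] := {0x23,0x99,0xc9,0x94,0x19,0xca,0xfb}
#2 dst[0x1a+6] := {0xc9,0x94,0x19,0xca,0xfb,0xee}
#3 dst[0x12+6] := {0xca,0xfb,0xee,0x76,0x9b,0xd7}
#4 dst[0x08+6] := {0xee,0x76,0x9b,0xd7,0xc2,0x23}
query mem[0x15]=0x76, mem[0x09]=0x76, mem[0x0b]=0xd7, mem[0x11]=0x99

MEM[0x15,0x09,0x0b,0x11] = 76 76 d7 99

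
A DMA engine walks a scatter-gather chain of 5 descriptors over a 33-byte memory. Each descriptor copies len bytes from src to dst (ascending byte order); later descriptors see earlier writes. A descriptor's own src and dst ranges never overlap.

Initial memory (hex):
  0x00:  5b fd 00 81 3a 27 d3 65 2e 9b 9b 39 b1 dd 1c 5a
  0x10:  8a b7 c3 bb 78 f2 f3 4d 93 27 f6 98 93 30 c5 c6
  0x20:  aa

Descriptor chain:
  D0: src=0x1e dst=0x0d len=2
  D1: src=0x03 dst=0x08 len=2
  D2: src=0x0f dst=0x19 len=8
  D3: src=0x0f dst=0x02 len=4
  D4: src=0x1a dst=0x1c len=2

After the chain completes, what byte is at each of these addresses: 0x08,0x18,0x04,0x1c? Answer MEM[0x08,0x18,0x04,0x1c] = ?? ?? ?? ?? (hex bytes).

D0: mem[0x0d..0x0e] <- [c5 c6]
D1: mem[0x08..0x09] <- [81 3a]
D2: mem[0x19..0x20] <- [5a 8a b7 c3 bb 78 f2 f3]
D3: mem[0x02..0x05] <- [5a 8a b7 c3]
D4: mem[0x1c..0x1d] <- [8a b7]
query mem[0x08]=0x81, mem[0x18]=0x93, mem[0x04]=0xb7, mem[0x1c]=0x8a

MEM[0x08,0x18,0x04,0x1c] = 81 93 b7 8a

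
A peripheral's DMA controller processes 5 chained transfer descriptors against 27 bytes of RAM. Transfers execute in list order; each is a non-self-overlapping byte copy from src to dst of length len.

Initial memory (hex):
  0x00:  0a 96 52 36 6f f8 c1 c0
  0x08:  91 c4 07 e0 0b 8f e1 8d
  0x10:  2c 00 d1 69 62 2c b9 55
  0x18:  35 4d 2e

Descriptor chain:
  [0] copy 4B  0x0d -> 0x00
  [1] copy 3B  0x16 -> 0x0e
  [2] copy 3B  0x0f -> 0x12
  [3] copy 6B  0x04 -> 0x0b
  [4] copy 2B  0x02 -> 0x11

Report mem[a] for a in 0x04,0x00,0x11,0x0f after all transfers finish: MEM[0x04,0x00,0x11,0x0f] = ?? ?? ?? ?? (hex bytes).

[0] 0x0d->0x00 len=4 : 8f e1 8d 2c
[1] 0x16->0x0e len=3 : b9 55 35
[2] 0x0f->0x12 len=3 : 55 35 00
[3] 0x04->0x0b len=6 : 6f f8 c1 c0 91 c4
[4] 0x02->0x11 len=2 : 8d 2c
query mem[0x04]=0x6f, mem[0x00]=0x8f, mem[0x11]=0x8d, mem[0x0f]=0x91

MEM[0x04,0x00,0x11,0x0f] = 6f 8f 8d 91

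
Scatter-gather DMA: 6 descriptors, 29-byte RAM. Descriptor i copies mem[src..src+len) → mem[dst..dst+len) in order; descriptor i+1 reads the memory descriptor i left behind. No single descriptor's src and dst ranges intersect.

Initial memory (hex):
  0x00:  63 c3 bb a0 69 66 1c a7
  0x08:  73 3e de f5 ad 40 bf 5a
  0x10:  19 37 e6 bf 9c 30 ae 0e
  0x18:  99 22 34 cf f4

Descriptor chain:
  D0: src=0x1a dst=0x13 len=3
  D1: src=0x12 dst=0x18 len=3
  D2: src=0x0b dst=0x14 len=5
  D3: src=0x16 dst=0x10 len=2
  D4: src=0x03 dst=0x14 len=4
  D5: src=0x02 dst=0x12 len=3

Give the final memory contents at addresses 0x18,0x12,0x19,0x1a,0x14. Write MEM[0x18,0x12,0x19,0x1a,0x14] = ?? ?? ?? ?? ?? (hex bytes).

  after D0: wrote 3B at 0x13 = 34cff4
  after D1: wrote 3B at 0x18 = e634cf
  after D2: wrote 5B at 0x14 = f5ad40bf5a
  after D3: wrote 2B at 0x10 = 40bf
  after D4: wrote 4B at 0x14 = a069661c
  after D5: wrote 3B at 0x12 = bba069
query mem[0x18]=0x5a, mem[0x12]=0xbb, mem[0x19]=0x34, mem[0x1a]=0xcf, mem[0x14]=0x69

MEM[0x18,0x12,0x19,0x1a,0x14] = 5a bb 34 cf 69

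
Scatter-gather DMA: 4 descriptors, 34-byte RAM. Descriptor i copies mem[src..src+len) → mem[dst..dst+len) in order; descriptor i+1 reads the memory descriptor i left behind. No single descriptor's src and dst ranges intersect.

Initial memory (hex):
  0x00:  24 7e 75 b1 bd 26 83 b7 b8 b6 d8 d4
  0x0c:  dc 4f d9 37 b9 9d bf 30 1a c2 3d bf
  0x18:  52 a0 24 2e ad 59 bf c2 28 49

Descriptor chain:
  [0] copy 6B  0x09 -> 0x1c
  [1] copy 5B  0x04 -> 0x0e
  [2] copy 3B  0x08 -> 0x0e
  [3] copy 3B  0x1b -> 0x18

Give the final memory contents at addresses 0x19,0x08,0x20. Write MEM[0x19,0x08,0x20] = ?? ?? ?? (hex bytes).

MEM[0x19,0x08,0x20] = b6 b8 4f

D0: mem[0x1c..0x21] <- [b6 d8 d4 dc 4f d9]
D1: mem[0x0e..0x12] <- [bd 26 83 b7 b8]
D2: mem[0x0e..0x10] <- [b8 b6 d8]
D3: mem[0x18..0x1a] <- [2e b6 d8]
query mem[0x19]=0xb6, mem[0x08]=0xb8, mem[0x20]=0x4f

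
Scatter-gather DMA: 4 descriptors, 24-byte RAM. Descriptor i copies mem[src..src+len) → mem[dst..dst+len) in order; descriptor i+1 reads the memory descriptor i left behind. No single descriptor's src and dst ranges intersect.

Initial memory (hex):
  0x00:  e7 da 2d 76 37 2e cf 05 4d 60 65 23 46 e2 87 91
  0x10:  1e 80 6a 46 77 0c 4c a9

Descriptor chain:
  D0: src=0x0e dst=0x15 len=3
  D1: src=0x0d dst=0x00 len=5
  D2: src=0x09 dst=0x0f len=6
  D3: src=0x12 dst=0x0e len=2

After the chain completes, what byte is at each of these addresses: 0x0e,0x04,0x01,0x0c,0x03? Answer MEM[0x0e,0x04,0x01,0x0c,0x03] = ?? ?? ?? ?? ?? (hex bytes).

[0] 0x0e->0x15 len=3 : 87 91 1e
[1] 0x0d->0x00 len=5 : e2 87 91 1e 80
[2] 0x09->0x0f len=6 : 60 65 23 46 e2 87
[3] 0x12->0x0e len=2 : 46 e2
query mem[0x0e]=0x46, mem[0x04]=0x80, mem[0x01]=0x87, mem[0x0c]=0x46, mem[0x03]=0x1e

MEM[0x0e,0x04,0x01,0x0c,0x03] = 46 80 87 46 1e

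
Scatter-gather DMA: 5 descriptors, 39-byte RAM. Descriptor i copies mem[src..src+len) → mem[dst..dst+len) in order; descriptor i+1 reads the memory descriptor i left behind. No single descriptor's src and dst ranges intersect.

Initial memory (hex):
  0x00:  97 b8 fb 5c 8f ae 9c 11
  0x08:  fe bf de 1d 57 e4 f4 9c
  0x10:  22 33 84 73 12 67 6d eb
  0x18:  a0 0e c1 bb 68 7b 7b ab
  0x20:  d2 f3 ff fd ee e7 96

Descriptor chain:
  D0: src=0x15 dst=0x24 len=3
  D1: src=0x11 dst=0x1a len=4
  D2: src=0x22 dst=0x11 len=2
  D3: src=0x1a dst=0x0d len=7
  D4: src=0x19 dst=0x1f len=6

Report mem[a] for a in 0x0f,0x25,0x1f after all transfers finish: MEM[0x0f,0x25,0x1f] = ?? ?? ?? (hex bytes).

MEM[0x0f,0x25,0x1f] = 73 6d 0e

D0: mem[0x24..0x26] <- [67 6d eb]
D1: mem[0x1a..0x1d] <- [33 84 73 12]
D2: mem[0x11..0x12] <- [ff fd]
D3: mem[0x0d..0x13] <- [33 84 73 12 7b ab d2]
D4: mem[0x1f..0x24] <- [0e 33 84 73 12 7b]
query mem[0x0f]=0x73, mem[0x25]=0x6d, mem[0x1f]=0x0e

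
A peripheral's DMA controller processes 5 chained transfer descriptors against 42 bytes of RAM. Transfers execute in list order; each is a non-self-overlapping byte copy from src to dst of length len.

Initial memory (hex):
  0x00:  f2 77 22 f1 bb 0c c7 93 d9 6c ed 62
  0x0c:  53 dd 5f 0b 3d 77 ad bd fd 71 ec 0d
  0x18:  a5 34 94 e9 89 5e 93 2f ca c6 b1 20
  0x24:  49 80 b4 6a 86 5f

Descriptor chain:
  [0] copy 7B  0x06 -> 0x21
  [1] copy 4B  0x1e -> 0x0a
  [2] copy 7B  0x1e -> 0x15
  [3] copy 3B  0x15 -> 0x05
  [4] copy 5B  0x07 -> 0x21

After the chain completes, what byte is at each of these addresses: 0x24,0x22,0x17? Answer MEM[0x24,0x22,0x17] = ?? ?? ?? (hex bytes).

MEM[0x24,0x22,0x17] = 93 d9 ca

#0 dst[0x21+7] := {0xc7,0x93,0xd9,0x6c,0xed,0x62,0x53}
#1 dst[0x0a+4] := {0x93,0x2f,0xca,0xc7}
#2 dst[0x15+7] := {0x93,0x2f,0xca,0xc7,0x93,0xd9,0x6c}
#3 dst[0x05+3] := {0x93,0x2f,0xca}
#4 dst[0x21+5] := {0xca,0xd9,0x6c,0x93,0x2f}
query mem[0x24]=0x93, mem[0x22]=0xd9, mem[0x17]=0xca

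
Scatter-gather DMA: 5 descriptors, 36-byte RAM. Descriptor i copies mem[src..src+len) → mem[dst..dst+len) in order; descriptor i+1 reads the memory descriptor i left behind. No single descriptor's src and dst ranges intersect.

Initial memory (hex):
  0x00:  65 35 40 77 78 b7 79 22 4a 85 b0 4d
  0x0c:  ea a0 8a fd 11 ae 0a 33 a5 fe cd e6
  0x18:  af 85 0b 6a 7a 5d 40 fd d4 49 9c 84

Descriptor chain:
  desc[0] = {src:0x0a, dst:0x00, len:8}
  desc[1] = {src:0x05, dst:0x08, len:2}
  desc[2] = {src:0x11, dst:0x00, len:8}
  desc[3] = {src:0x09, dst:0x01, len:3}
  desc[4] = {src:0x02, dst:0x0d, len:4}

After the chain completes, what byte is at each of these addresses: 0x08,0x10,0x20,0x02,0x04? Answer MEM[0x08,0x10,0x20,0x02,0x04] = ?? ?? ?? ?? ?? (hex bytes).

D0: mem[0x00..0x07] <- [b0 4d ea a0 8a fd 11 ae]
D1: mem[0x08..0x09] <- [fd 11]
D2: mem[0x00..0x07] <- [ae 0a 33 a5 fe cd e6 af]
D3: mem[0x01..0x03] <- [11 b0 4d]
D4: mem[0x0d..0x10] <- [b0 4d fe cd]
query mem[0x08]=0xfd, mem[0x10]=0xcd, mem[0x20]=0xd4, mem[0x02]=0xb0, mem[0x04]=0xfe

MEM[0x08,0x10,0x20,0x02,0x04] = fd cd d4 b0 fe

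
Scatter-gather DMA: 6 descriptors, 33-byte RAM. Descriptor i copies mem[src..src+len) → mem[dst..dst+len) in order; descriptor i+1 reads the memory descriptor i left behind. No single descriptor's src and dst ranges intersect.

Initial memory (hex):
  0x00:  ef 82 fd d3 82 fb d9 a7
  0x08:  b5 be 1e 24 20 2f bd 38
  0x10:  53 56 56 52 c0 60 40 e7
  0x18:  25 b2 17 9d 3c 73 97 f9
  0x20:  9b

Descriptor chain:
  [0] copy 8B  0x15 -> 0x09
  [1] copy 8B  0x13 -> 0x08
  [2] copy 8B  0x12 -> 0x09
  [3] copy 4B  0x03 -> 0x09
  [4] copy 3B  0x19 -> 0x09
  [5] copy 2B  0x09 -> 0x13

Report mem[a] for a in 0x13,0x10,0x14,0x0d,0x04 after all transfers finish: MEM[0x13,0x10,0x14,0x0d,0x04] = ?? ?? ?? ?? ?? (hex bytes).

[0] 0x15->0x09 len=8 : 60 40 e7 25 b2 17 9d 3c
[1] 0x13->0x08 len=8 : 52 c0 60 40 e7 25 b2 17
[2] 0x12->0x09 len=8 : 56 52 c0 60 40 e7 25 b2
[3] 0x03->0x09 len=4 : d3 82 fb d9
[4] 0x19->0x09 len=3 : b2 17 9d
[5] 0x09->0x13 len=2 : b2 17
query mem[0x13]=0xb2, mem[0x10]=0xb2, mem[0x14]=0x17, mem[0x0d]=0x40, mem[0x04]=0x82

MEM[0x13,0x10,0x14,0x0d,0x04] = b2 b2 17 40 82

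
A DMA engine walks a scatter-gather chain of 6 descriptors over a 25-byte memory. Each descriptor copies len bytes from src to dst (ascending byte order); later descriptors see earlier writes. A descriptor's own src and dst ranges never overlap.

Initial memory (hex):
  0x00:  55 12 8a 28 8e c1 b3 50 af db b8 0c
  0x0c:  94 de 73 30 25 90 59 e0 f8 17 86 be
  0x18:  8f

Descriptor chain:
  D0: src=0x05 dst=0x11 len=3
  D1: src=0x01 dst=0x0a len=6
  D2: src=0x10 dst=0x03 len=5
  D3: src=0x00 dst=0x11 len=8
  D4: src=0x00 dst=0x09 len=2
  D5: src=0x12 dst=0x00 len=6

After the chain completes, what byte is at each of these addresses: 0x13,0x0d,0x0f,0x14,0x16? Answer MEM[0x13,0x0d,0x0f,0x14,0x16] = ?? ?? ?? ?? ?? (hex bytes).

#0 dst[0x11+3] := {0xc1,0xb3,0x50}
#1 dst[0x0a+6] := {0x12,0x8a,0x28,0x8e,0xc1,0xb3}
#2 dst[0x03+5] := {0x25,0xc1,0xb3,0x50,0xf8}
#3 dst[0x11+8] := {0x55,0x12,0x8a,0x25,0xc1,0xb3,0x50,0xf8}
#4 dst[0x09+2] := {0x55,0x12}
#5 dst[0x00+6] := {0x12,0x8a,0x25,0xc1,0xb3,0x50}
query mem[0x13]=0x8a, mem[0x0d]=0x8e, mem[0x0f]=0xb3, mem[0x14]=0x25, mem[0x16]=0xb3

MEM[0x13,0x0d,0x0f,0x14,0x16] = 8a 8e b3 25 b3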